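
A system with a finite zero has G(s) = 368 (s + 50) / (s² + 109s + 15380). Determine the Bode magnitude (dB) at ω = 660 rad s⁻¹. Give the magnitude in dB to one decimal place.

-4.9 dB

|j660 + 50| = √(660² + 50²) = 661.9
|(j660)² + 109(j660) + 15380| = |-4.2022e+05 + j71940| = 4.263e+05
|G(j660)| = 368 × 661.9 / 4.263e+05 = 0.57133
20 log₁₀(0.57133) = -4.86 dB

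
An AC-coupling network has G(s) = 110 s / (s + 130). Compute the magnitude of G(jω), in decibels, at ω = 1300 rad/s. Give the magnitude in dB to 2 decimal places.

40.78 dB

|j1300| = 1300
|j1300 + 130| = √(1300² + 130²) = 1306
|G(j1300)| = 110 × 1300 / 1306 = 109.45
20 log₁₀(109.45) = 40.785 dB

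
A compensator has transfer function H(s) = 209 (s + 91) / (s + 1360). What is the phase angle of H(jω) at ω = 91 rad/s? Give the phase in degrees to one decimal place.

41.2°

∠(j91 + 91) = arctan(91/91) = 45.00°
∠(j91 + 1360) = arctan(91/1360) = 3.83°
∠H(j91) = 45.00° − 3.83° = 41.17°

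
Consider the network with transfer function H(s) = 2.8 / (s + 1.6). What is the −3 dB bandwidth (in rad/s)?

For a single-pole low-pass, the −3 dB point is at the pole: ω = 1.6 rad/s.

1.6 rad/s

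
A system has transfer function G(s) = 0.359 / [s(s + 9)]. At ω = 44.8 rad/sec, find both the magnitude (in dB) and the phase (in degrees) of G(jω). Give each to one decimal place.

|j44.8 + 9| = √(44.8² + 9²) = 45.7
|j44.8| = 44.8
|G(j44.8)| = 0.359 / (45.7 × 44.8) = 0.00017537
20 log₁₀(0.00017537) = -75.12 dB
∠(j44.8 + 9) = arctan(44.8/9) = 78.64°
∠(j44.8) = 90.00°
∠G(j44.8) = − (78.64° + 90.00°) = -168.64°

|G| = -75.1 dB, ∠G = -168.6°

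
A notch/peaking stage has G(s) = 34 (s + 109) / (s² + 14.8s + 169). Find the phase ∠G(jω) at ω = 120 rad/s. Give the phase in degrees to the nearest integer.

-125°

∠(j120 + 109) = arctan(120/109) = 47.75°
∠[(j120)² + 14.8(j120) + 169] = ∠[-14231 + j1776] = 172.89°
∠G(j120) = 47.75° − 172.89° = -125.14°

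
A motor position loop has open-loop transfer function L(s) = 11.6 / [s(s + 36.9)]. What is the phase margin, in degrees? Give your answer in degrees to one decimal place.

89.5°

Gain crossover: |L(jω)| = 1 at ω ≈ 0.314 rad/s.
∠L(j0.314) = −90° − arctan(0.314/36.9) ≈ -90.49°
PM = 180° + (-90.49°) = 89.51°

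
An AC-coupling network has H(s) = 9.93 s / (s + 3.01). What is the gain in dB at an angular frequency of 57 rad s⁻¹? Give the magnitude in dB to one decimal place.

19.9 dB

|j57| = 57
|j57 + 3.01| = √(57² + 3.01²) = 57.08
|H(j57)| = 9.93 × 57 / 57.08 = 9.9162
20 log₁₀(9.9162) = 19.93 dB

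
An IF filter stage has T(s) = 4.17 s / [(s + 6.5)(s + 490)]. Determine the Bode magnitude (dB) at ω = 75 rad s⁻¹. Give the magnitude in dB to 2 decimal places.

-41.53 dB

|j75| = 75
|j75 + 6.5| = √(75² + 6.5²) = 75.28
|j75 + 490| = √(75² + 490²) = 495.7
|T(j75)| = 4.17 × 75 / (75.28 × 495.7) = 0.0083808
20 log₁₀(0.0083808) = -41.534 dB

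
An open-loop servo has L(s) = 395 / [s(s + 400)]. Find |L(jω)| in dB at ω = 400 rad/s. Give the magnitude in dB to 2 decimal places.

|j400 + 400| = √(400² + 400²) = 565.7
|j400| = 400
|L(j400)| = 395 / (565.7 × 400) = 0.0017457
20 log₁₀(0.0017457) = -55.161 dB

-55.16 dB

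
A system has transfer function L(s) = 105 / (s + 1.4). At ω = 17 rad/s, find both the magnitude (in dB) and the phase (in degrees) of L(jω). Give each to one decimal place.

|L| = 15.8 dB, ∠L = -85.3°

|j17 + 1.4| = √(17² + 1.4²) = 17.06
|L(j17)| = 105 / 17.06 = 6.1556
20 log₁₀(6.1556) = 15.79 dB
∠(j17 + 1.4) = arctan(17/1.4) = 85.29°
∠L(j17) = −85.29° = -85.29°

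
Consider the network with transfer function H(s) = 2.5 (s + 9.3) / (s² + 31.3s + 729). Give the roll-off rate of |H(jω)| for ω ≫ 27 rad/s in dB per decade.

-20 dB/decade

With 1 zero and 2 poles, the high-frequency asymptotic slope is 20 × (1 − 2) = -20 dB/decade.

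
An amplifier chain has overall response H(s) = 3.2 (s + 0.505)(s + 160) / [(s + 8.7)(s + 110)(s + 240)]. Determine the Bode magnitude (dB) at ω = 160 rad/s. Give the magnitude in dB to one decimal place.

|j160 + 0.505| = √(160² + 0.505²) = 160
|j160 + 160| = √(160² + 160²) = 226.3
|j160 + 8.7| = √(160² + 8.7²) = 160.2
|j160 + 110| = √(160² + 110²) = 194.2
|j160 + 240| = √(160² + 240²) = 288.4
|H(j160)| = 3.2 × 160 × 226.3 / (160.2 × 194.2 × 288.4) = 0.01291
20 log₁₀(0.01291) = -37.78 dB

-37.8 dB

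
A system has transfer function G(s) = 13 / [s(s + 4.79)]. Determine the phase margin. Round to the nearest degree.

63°

Gain crossover: |G(jω)| = 1 at ω ≈ 2.42 rad/sec.
∠G(j2.42) = −90° − arctan(2.42/4.79) ≈ -116.82°
PM = 180° + (-116.82°) = 63.18°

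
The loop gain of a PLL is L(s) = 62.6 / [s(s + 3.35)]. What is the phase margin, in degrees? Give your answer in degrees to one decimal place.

23.9 deg

Gain crossover: |L(jω)| = 1 at ω ≈ 7.57 rad/s.
∠L(j7.57) = −90° − arctan(7.57/3.35) ≈ -156.12°
PM = 180° + (-156.12°) = 23.88°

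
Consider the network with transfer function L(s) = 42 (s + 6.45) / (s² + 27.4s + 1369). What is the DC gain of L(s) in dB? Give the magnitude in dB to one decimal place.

L(0) = 42 × 6.45 / 1369 = 0.19788
20 log₁₀(0.19788) = -14.07 dB

-14.1 dB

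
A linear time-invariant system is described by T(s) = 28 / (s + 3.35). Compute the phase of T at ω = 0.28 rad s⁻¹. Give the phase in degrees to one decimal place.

∠(j0.28 + 3.35) = arctan(0.28/3.35) = 4.78°
∠T(j0.28) = −4.78° = -4.78°

-4.8 deg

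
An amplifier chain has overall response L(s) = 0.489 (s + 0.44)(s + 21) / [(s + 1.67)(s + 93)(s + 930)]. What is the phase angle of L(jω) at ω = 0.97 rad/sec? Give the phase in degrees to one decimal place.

∠(j0.97 + 0.44) = arctan(0.97/0.44) = 65.60°
∠(j0.97 + 21) = arctan(0.97/21) = 2.64°
∠(j0.97 + 1.67) = arctan(0.97/1.67) = 30.15°
∠(j0.97 + 93) = arctan(0.97/93) = 0.60°
∠(j0.97 + 930) = arctan(0.97/930) = 0.06°
∠L(j0.97) = 65.60° + 2.64° − (30.15° + 0.60° + 0.06°) = 37.44°

37.4°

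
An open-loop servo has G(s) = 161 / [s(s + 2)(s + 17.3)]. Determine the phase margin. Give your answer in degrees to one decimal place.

27.4°

Gain crossover: |G(jω)| = 1 at ω ≈ 2.72 rad s⁻¹.
∠G(j2.72) = −90° − arctan(2.72/2) − arctan(2.72/17.3) ≈ -152.63°
PM = 180° + (-152.63°) = 27.37°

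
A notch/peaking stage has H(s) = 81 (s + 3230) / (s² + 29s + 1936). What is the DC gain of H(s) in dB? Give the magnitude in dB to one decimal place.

H(0) = 81 × 3230 / 1936 = 135.14
20 log₁₀(135.14) = 42.62 dB

42.6 dB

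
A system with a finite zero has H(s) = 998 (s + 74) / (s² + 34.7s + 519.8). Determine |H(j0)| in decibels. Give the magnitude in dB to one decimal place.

43.1 dB

H(0) = 998 × 74 / 519.8 = 142.08
20 log₁₀(142.08) = 43.05 dB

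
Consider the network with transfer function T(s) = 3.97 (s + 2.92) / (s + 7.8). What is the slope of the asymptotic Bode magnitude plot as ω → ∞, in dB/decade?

0 dB/decade

With 1 zero and 1 pole, the high-frequency asymptotic slope is 20 × (1 − 1) = 0 dB/decade.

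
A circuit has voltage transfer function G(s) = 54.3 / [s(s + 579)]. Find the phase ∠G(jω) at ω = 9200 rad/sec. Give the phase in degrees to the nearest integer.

-176 deg

∠(j9200 + 579) = arctan(9200/579) = 86.40°
∠(j9200) = 90.00°
∠G(j9200) = − (86.40° + 90.00°) = -176.40°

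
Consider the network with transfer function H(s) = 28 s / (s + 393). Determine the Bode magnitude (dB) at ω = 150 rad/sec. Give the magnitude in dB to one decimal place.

20.0 dB

|j150| = 150
|j150 + 393| = √(150² + 393²) = 420.7
|H(j150)| = 28 × 150 / 420.7 = 9.9845
20 log₁₀(9.9845) = 19.99 dB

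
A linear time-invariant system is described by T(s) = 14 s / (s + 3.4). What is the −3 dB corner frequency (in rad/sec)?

3.4 rad/sec

For a single-pole high-pass, the −3 dB point is at the pole: ω = 3.4 rad/sec.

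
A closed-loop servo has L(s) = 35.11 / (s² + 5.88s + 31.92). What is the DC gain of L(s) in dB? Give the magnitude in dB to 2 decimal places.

L(0) = 35.11 / 31.92 = 1.0999
20 log₁₀(1.0999) = 0.827 dB

0.83 dB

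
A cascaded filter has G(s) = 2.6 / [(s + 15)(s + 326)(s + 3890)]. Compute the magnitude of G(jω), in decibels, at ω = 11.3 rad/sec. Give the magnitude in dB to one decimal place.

-139.2 dB

|j11.3 + 15| = √(11.3² + 15²) = 18.78
|j11.3 + 326| = √(11.3² + 326²) = 326.2
|j11.3 + 3890| = √(11.3² + 3890²) = 3890
|G(j11.3)| = 2.6 / (18.78 × 326.2 × 3890) = 1.0911e-07
20 log₁₀(1.0911e-07) = -139.24 dB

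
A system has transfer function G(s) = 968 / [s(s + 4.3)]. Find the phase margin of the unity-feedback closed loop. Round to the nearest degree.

Gain crossover: |G(jω)| = 1 at ω ≈ 31 rad/s.
∠G(j31) = −90° − arctan(31/4.3) ≈ -172.09°
PM = 180° + (-172.09°) = 7.91°

8°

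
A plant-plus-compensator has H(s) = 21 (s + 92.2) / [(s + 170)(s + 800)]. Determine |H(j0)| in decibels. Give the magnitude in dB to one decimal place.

-36.9 dB

H(0) = 21 × 92.2 / (170 × 800) = 0.014237
20 log₁₀(0.014237) = -36.93 dB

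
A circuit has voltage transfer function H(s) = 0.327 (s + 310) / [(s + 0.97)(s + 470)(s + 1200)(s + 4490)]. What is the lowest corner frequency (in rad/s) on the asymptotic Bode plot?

Break frequencies occur at each pole and zero magnitude: 0.97 rad/s, 310 rad/s, 470 rad/s, 1200 rad/s, 4490 rad/s.
The lowest is 0.97 rad/s.

0.97 rad/s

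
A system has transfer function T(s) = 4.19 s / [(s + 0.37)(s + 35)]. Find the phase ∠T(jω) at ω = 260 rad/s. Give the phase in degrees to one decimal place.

-82.3°

∠(j260) = 90.00°
∠(j260 + 0.37) = arctan(260/0.37) = 89.92°
∠(j260 + 35) = arctan(260/35) = 82.33°
∠T(j260) = 90.00° − (89.92° + 82.33°) = -82.25°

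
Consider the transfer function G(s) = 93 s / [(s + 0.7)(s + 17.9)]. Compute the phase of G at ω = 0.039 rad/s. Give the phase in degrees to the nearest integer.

87 deg

∠(j0.039) = 90.00°
∠(j0.039 + 0.7) = arctan(0.039/0.7) = 3.19°
∠(j0.039 + 17.9) = arctan(0.039/17.9) = 0.12°
∠G(j0.039) = 90.00° − (3.19° + 0.12°) = 86.69°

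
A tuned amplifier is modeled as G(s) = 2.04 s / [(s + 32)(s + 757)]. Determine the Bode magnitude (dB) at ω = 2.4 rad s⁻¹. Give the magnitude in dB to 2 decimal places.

-73.91 dB

|j2.4| = 2.4
|j2.4 + 32| = √(2.4² + 32²) = 32.09
|j2.4 + 757| = √(2.4² + 757²) = 757
|G(j2.4)| = 2.04 × 2.4 / (32.09 × 757) = 0.00020155
20 log₁₀(0.00020155) = -73.912 dB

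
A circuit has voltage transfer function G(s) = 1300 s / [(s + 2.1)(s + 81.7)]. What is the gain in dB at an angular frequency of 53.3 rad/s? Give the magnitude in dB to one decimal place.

|j53.3| = 53.3
|j53.3 + 2.1| = √(53.3² + 2.1²) = 53.34
|j53.3 + 81.7| = √(53.3² + 81.7²) = 97.55
|G(j53.3)| = 1300 × 53.3 / (53.34 × 97.55) = 13.316
20 log₁₀(13.316) = 22.49 dB

22.5 dB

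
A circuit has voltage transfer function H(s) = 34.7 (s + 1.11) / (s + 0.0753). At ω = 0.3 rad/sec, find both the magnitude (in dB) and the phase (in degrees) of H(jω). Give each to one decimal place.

|H| = 42.2 dB, ∠H = -60.8°

|j0.3 + 1.11| = √(0.3² + 1.11²) = 1.15
|j0.3 + 0.0753| = √(0.3² + 0.0753²) = 0.3093
|H(j0.3)| = 34.7 × 1.15 / 0.3093 = 129
20 log₁₀(129) = 42.21 dB
∠(j0.3 + 1.11) = arctan(0.3/1.11) = 15.12°
∠(j0.3 + 0.0753) = arctan(0.3/0.0753) = 75.91°
∠H(j0.3) = 15.12° − 75.91° = -60.79°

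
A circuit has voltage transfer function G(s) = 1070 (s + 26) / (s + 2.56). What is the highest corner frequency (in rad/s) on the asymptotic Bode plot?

Break frequencies occur at each pole and zero magnitude: 2.56 rad/s, 26 rad/s.
The highest is 26 rad/s.

26 rad/s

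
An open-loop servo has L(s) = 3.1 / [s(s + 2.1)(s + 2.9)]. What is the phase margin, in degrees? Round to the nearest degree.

Gain crossover: |L(jω)| = 1 at ω ≈ 0.489 rad/s.
∠L(j0.489) = −90° − arctan(0.489/2.1) − arctan(0.489/2.9) ≈ -112.67°
PM = 180° + (-112.67°) = 67.33°

67°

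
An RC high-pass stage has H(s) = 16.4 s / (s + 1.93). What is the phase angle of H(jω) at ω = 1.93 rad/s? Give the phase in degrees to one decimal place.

45.0°

∠(j1.93) = 90.00°
∠(j1.93 + 1.93) = arctan(1.93/1.93) = 45.00°
∠H(j1.93) = 90.00° − 45.00° = 45.00°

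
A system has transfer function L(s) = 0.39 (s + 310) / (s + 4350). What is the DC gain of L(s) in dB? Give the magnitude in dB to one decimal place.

-31.1 dB

L(0) = 0.39 × 310 / 4350 = 0.027793
20 log₁₀(0.027793) = -31.12 dB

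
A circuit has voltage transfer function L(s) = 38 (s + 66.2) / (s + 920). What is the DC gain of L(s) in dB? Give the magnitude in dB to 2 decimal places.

8.74 dB

L(0) = 38 × 66.2 / 920 = 2.7343
20 log₁₀(2.7343) = 8.737 dB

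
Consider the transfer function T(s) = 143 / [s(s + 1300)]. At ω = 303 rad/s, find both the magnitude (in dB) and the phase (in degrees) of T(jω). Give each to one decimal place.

|j303 + 1300| = √(303² + 1300²) = 1335
|j303| = 303
|T(j303)| = 143 / (1335 × 303) = 0.00035356
20 log₁₀(0.00035356) = -69.03 dB
∠(j303 + 1300) = arctan(303/1300) = 13.12°
∠(j303) = 90.00°
∠T(j303) = − (13.12° + 90.00°) = -103.12°

|T| = -69.0 dB, ∠T = -103.1 deg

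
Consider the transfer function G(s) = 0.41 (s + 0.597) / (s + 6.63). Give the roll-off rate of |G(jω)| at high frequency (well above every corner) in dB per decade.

0 dB/decade

With 1 zero and 1 pole, the high-frequency asymptotic slope is 20 × (1 − 1) = 0 dB/decade.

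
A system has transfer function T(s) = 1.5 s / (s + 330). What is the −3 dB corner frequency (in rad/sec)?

330 rad/sec

For a single-pole high-pass, the −3 dB point is at the pole: ω = 330 rad/sec.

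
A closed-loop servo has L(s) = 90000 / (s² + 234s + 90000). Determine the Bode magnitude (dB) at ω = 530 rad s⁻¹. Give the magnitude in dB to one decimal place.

-8.1 dB

|(j530)² + 234(j530) + 90000| = |-1.909e+05 + j1.2402e+05| = 2.276e+05
|L(j530)| = 90000 / 2.276e+05 = 0.39535
20 log₁₀(0.39535) = -8.06 dB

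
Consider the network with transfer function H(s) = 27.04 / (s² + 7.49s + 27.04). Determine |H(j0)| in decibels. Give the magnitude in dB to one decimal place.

0.0 dB

H(0) = 27.04 / 27.04 = 1
20 log₁₀(1) = 0.00 dB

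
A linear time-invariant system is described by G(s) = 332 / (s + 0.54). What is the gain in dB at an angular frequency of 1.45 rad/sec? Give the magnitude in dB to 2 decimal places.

46.63 dB

|j1.45 + 0.54| = √(1.45² + 0.54²) = 1.547
|G(j1.45)| = 332 / 1.547 = 214.57
20 log₁₀(214.57) = 46.631 dB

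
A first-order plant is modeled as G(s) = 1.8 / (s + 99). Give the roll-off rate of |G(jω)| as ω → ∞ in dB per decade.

-20 dB/decade

With 0 zeros and 1 pole, the high-frequency asymptotic slope is 20 × (0 − 1) = -20 dB/decade.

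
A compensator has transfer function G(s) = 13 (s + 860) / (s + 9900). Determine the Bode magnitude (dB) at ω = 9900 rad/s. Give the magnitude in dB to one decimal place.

19.3 dB

|j9900 + 860| = √(9900² + 860²) = 9937
|j9900 + 9900| = √(9900² + 9900²) = 1.4e+04
|G(j9900)| = 13 × 9937 / 1.4e+04 = 9.227
20 log₁₀(9.227) = 19.30 dB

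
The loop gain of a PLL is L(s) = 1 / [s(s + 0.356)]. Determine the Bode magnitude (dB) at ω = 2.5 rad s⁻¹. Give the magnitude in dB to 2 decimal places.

|j2.5 + 0.356| = √(2.5² + 0.356²) = 2.525
|j2.5| = 2.5
|L(j2.5)| = 1 / (2.525 × 2.5) = 0.1584
20 log₁₀(0.1584) = -16.005 dB

-16.00 dB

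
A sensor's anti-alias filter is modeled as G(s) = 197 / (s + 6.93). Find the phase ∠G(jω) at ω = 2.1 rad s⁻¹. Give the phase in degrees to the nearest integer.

-17°

∠(j2.1 + 6.93) = arctan(2.1/6.93) = 16.86°
∠G(j2.1) = −16.86° = -16.86°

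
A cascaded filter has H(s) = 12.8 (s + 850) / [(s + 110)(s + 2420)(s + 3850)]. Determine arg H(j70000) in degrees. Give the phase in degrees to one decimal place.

∠(j70000 + 850) = arctan(70000/850) = 89.30°
∠(j70000 + 110) = arctan(70000/110) = 89.91°
∠(j70000 + 2420) = arctan(70000/2420) = 88.02°
∠(j70000 + 3850) = arctan(70000/3850) = 86.85°
∠H(j70000) = 89.30° − (89.91° + 88.02° + 86.85°) = -175.48°

-175.5 deg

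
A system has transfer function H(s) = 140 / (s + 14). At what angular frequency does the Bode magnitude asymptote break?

The single real pole at s = −14 gives a corner at ω = 14 rad/s.

14 rad/s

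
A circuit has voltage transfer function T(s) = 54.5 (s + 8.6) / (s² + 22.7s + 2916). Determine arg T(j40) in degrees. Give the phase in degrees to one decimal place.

∠(j40 + 8.6) = arctan(40/8.6) = 77.87°
∠[(j40)² + 22.7(j40) + 2916] = ∠[1316 + j908] = 34.60°
∠T(j40) = 77.87° − 34.60° = 43.26°

43.3°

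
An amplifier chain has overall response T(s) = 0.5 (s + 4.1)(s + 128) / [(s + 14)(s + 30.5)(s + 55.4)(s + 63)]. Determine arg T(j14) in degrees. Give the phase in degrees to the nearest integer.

-16°

∠(j14 + 4.1) = arctan(14/4.1) = 73.68°
∠(j14 + 128) = arctan(14/128) = 6.24°
∠(j14 + 14) = arctan(14/14) = 45.00°
∠(j14 + 30.5) = arctan(14/30.5) = 24.66°
∠(j14 + 55.4) = arctan(14/55.4) = 14.18°
∠(j14 + 63) = arctan(14/63) = 12.53°
∠T(j14) = 73.68° + 6.24° − (45.00° + 24.66° + 14.18° + 12.53°) = -16.45°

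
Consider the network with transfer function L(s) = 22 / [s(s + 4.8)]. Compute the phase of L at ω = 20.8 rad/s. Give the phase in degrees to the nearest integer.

∠(j20.8 + 4.8) = arctan(20.8/4.8) = 77.01°
∠(j20.8) = 90.00°
∠L(j20.8) = − (77.01° + 90.00°) = -167.01°

-167°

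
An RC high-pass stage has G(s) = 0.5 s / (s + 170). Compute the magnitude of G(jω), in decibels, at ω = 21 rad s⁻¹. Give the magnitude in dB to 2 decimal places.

-24.25 dB

|j21| = 21
|j21 + 170| = √(21² + 170²) = 171.3
|G(j21)| = 0.5 × 21 / 171.3 = 0.061299
20 log₁₀(0.061299) = -24.251 dB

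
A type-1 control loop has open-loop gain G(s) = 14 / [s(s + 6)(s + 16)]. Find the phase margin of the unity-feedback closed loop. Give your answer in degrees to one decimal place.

Gain crossover: |G(jω)| = 1 at ω ≈ 0.146 rad/s.
∠G(j0.146) = −90° − arctan(0.146/6) − arctan(0.146/16) ≈ -91.91°
PM = 180° + (-91.91°) = 88.09°

88.1°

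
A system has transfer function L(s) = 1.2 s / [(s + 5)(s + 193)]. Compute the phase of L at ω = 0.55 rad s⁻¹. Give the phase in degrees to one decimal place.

83.6°

∠(j0.55) = 90.00°
∠(j0.55 + 5) = arctan(0.55/5) = 6.28°
∠(j0.55 + 193) = arctan(0.55/193) = 0.16°
∠L(j0.55) = 90.00° − (6.28° + 0.16°) = 83.56°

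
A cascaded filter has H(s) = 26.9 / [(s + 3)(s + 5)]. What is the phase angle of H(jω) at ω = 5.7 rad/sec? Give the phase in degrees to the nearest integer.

∠(j5.7 + 3) = arctan(5.7/3) = 62.24°
∠(j5.7 + 5) = arctan(5.7/5) = 48.74°
∠H(j5.7) = − (62.24° + 48.74°) = -110.98°

-111°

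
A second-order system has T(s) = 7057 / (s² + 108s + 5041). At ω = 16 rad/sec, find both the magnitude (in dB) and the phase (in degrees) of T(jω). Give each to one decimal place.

|(j16)² + 108(j16) + 5041| = |4785 + j1728| = 5087
|T(j16)| = 7057 / 5087 = 1.3871
20 log₁₀(1.3871) = 2.84 dB
∠[(j16)² + 108(j16) + 5041] = ∠[4785 + j1728] = 19.86°
∠T(j16) = −19.86° = -19.86°

|T| = 2.8 dB, ∠T = -19.9°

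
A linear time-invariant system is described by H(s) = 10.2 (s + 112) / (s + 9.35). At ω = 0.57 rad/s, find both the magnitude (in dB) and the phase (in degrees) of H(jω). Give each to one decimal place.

|j0.57 + 112| = √(0.57² + 112²) = 112
|j0.57 + 9.35| = √(0.57² + 9.35²) = 9.367
|H(j0.57)| = 10.2 × 112 / 9.367 = 121.96
20 log₁₀(121.96) = 41.72 dB
∠(j0.57 + 112) = arctan(0.57/112) = 0.29°
∠(j0.57 + 9.35) = arctan(0.57/9.35) = 3.49°
∠H(j0.57) = 0.29° − 3.49° = -3.20°

|H| = 41.7 dB, ∠H = -3.2°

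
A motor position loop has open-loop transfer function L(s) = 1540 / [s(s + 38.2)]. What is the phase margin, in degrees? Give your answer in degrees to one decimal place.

Gain crossover: |L(jω)| = 1 at ω ≈ 31.2 rad/s.
∠L(j31.2) = −90° − arctan(31.2/38.2) ≈ -129.26°
PM = 180° + (-129.26°) = 50.74°

50.7°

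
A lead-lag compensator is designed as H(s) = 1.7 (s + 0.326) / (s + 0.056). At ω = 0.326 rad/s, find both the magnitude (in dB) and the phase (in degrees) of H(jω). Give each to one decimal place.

|j0.326 + 0.326| = √(0.326² + 0.326²) = 0.461
|j0.326 + 0.056| = √(0.326² + 0.056²) = 0.3308
|H(j0.326)| = 1.7 × 0.461 / 0.3308 = 2.3695
20 log₁₀(2.3695) = 7.49 dB
∠(j0.326 + 0.326) = arctan(0.326/0.326) = 45.00°
∠(j0.326 + 0.056) = arctan(0.326/0.056) = 80.25°
∠H(j0.326) = 45.00° − 80.25° = -35.25°

|H| = 7.5 dB, ∠H = -35.3°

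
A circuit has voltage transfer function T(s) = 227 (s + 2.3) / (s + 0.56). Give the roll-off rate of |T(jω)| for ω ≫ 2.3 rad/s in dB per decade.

With 1 zero and 1 pole, the high-frequency asymptotic slope is 20 × (1 − 1) = 0 dB/decade.

0 dB/decade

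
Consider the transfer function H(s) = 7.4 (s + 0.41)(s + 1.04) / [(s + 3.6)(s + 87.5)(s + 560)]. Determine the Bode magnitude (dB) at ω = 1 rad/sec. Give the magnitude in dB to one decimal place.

|j1 + 0.41| = √(1² + 0.41²) = 1.081
|j1 + 1.04| = √(1² + 1.04²) = 1.443
|j1 + 3.6| = √(1² + 3.6²) = 3.736
|j1 + 87.5| = √(1² + 87.5²) = 87.51
|j1 + 560| = √(1² + 560²) = 560
|H(j1)| = 7.4 × 1.081 × 1.443 / (3.736 × 87.51 × 560) = 6.3024e-05
20 log₁₀(6.3024e-05) = -84.01 dB

-84.0 dB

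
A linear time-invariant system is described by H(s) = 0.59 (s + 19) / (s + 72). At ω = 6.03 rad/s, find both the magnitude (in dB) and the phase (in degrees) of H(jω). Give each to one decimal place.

|H| = -15.8 dB, ∠H = 12.8°

|j6.03 + 19| = √(6.03² + 19²) = 19.93
|j6.03 + 72| = √(6.03² + 72²) = 72.25
|H(j6.03)| = 0.59 × 19.93 / 72.25 = 0.16278
20 log₁₀(0.16278) = -15.77 dB
∠(j6.03 + 19) = arctan(6.03/19) = 17.61°
∠(j6.03 + 72) = arctan(6.03/72) = 4.79°
∠H(j6.03) = 17.61° − 4.79° = 12.82°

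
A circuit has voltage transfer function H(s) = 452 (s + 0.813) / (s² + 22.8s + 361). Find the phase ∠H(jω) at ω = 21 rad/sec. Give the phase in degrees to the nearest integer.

∠(j21 + 0.813) = arctan(21/0.813) = 87.78°
∠[(j21)² + 22.8(j21) + 361] = ∠[-80 + j478.8] = 99.49°
∠H(j21) = 87.78° − 99.49° = -11.70°

-12°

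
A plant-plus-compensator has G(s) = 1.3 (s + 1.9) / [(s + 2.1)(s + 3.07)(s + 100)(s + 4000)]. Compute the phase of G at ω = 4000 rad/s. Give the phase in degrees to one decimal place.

∠(j4000 + 1.9) = arctan(4000/1.9) = 89.97°
∠(j4000 + 2.1) = arctan(4000/2.1) = 89.97°
∠(j4000 + 3.07) = arctan(4000/3.07) = 89.96°
∠(j4000 + 100) = arctan(4000/100) = 88.57°
∠(j4000 + 4000) = arctan(4000/4000) = 45.00°
∠G(j4000) = 89.97° − (89.97° + 89.96° + 88.57° + 45.00°) = -223.52°

-223.5 deg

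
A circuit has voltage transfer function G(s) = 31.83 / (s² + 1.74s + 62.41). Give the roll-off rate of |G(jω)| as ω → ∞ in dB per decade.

-40 dB/decade

With 0 zeros and 2 poles, the high-frequency asymptotic slope is 20 × (0 − 2) = -40 dB/decade.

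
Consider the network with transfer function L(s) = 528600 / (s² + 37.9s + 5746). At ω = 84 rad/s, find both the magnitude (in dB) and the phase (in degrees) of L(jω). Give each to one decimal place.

|L| = 43.7 dB, ∠L = -112.4 deg

|(j84)² + 37.9(j84) + 5746| = |-1310 + j3183.6| = 3443
|L(j84)| = 528600 / 3443 = 153.55
20 log₁₀(153.55) = 43.72 dB
∠[(j84)² + 37.9(j84) + 5746] = ∠[-1310 + j3183.6] = 112.37°
∠L(j84) = −112.37° = -112.37°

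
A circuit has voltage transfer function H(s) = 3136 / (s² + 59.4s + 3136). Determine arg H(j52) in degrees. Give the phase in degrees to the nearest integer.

∠[(j52)² + 59.4(j52) + 3136] = ∠[432 + j3088.8] = 82.04°
∠H(j52) = −82.04° = -82.04°

-82°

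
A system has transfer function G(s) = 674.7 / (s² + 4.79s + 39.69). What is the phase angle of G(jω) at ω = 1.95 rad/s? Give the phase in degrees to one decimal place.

-14.6°

∠[(j1.95)² + 4.79(j1.95) + 39.69] = ∠[35.887 + j9.3405] = 14.59°
∠G(j1.95) = −14.59° = -14.59°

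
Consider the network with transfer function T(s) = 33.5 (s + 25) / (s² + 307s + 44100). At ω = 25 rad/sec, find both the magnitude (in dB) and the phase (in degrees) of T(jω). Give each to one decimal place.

|j25 + 25| = √(25² + 25²) = 35.36
|(j25)² + 307(j25) + 44100| = |43475 + j7675| = 4.415e+04
|T(j25)| = 33.5 × 35.36 / 4.415e+04 = 0.026828
20 log₁₀(0.026828) = -31.43 dB
∠(j25 + 25) = arctan(25/25) = 45.00°
∠[(j25)² + 307(j25) + 44100] = ∠[43475 + j7675] = 10.01°
∠T(j25) = 45.00° − 10.01° = 34.99°

|T| = -31.4 dB, ∠T = 35.0°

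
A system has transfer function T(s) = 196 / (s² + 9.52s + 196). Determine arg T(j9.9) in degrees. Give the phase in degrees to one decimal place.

-43.9°

∠[(j9.9)² + 9.52(j9.9) + 196] = ∠[97.99 + j94.248] = 43.88°
∠T(j9.9) = −43.88° = -43.88°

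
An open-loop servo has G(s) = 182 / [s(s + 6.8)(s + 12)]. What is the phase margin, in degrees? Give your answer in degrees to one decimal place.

62.9°

Gain crossover: |G(jω)| = 1 at ω ≈ 2.1 rad s⁻¹.
∠G(j2.1) = −90° − arctan(2.1/6.8) − arctan(2.1/12) ≈ -117.08°
PM = 180° + (-117.08°) = 62.92°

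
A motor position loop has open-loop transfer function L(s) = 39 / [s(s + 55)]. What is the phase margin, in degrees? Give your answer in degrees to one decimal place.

Gain crossover: |L(jω)| = 1 at ω ≈ 0.709 rad/s.
∠L(j0.709) = −90° − arctan(0.709/55) ≈ -90.74°
PM = 180° + (-90.74°) = 89.26°

89.3°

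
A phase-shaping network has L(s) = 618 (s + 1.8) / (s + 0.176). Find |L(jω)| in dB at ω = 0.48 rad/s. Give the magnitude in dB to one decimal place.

|j0.48 + 1.8| = √(0.48² + 1.8²) = 1.863
|j0.48 + 0.176| = √(0.48² + 0.176²) = 0.5112
|L(j0.48)| = 618 × 1.863 / 0.5112 = 2251.9
20 log₁₀(2251.9) = 67.05 dB

67.1 dB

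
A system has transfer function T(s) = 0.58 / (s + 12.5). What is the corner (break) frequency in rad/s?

The single real pole at s = −12.5 gives a corner at ω = 12.5 rad/s.

12.5 rad/s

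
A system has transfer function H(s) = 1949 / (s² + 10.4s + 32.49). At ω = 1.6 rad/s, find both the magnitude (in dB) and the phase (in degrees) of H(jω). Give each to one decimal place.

|(j1.6)² + 10.4(j1.6) + 32.49| = |29.93 + j16.64| = 34.24
|H(j1.6)| = 1949 / 34.24 = 56.914
20 log₁₀(56.914) = 35.10 dB
∠[(j1.6)² + 10.4(j1.6) + 32.49] = ∠[29.93 + j16.64] = 29.07°
∠H(j1.6) = −29.07° = -29.07°

|H| = 35.1 dB, ∠H = -29.1°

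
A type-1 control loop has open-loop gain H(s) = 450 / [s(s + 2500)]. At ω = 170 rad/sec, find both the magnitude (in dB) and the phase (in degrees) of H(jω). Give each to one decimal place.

|j170 + 2500| = √(170² + 2500²) = 2506
|j170| = 170
|H(j170)| = 450 / (2506 × 170) = 0.0010564
20 log₁₀(0.0010564) = -59.52 dB
∠(j170 + 2500) = arctan(170/2500) = 3.89°
∠(j170) = 90.00°
∠H(j170) = − (3.89° + 90.00°) = -93.89°

|H| = -59.5 dB, ∠H = -93.9°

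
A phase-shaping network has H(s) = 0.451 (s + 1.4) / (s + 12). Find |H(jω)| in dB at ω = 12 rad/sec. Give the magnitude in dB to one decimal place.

|j12 + 1.4| = √(12² + 1.4²) = 12.08
|j12 + 12| = √(12² + 12²) = 16.97
|H(j12)| = 0.451 × 12.08 / 16.97 = 0.32107
20 log₁₀(0.32107) = -9.87 dB

-9.9 dB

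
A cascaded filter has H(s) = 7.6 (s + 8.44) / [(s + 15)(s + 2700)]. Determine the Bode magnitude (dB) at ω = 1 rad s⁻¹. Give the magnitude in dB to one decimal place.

|j1 + 8.44| = √(1² + 8.44²) = 8.499
|j1 + 15| = √(1² + 15²) = 15.03
|j1 + 2700| = √(1² + 2700²) = 2700
|H(j1)| = 7.6 × 8.499 / (15.03 × 2700) = 0.0015913
20 log₁₀(0.0015913) = -55.96 dB

-56.0 dB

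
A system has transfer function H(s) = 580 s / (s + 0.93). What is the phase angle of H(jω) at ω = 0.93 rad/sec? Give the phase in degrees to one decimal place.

∠(j0.93) = 90.00°
∠(j0.93 + 0.93) = arctan(0.93/0.93) = 45.00°
∠H(j0.93) = 90.00° − 45.00° = 45.00°

45.0°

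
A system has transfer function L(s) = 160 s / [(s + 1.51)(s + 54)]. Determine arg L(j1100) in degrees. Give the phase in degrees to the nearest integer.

∠(j1100) = 90.00°
∠(j1100 + 1.51) = arctan(1100/1.51) = 89.92°
∠(j1100 + 54) = arctan(1100/54) = 87.19°
∠L(j1100) = 90.00° − (89.92° + 87.19°) = -87.11°

-87°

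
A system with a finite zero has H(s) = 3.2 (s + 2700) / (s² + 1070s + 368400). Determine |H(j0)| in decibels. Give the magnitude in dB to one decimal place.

H(0) = 3.2 × 2700 / 368400 = 0.023453
20 log₁₀(0.023453) = -32.60 dB

-32.6 dB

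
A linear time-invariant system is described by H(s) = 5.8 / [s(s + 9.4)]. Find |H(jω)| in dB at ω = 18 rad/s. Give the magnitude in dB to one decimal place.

|j18 + 9.4| = √(18² + 9.4²) = 20.31
|j18| = 18
|H(j18)| = 5.8 / (20.31 × 18) = 0.015868
20 log₁₀(0.015868) = -35.99 dB

-36.0 dB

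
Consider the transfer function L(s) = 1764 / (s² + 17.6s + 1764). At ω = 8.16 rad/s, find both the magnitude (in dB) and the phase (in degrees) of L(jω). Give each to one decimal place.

|(j8.16)² + 17.6(j8.16) + 1764| = |1697.4 + j143.62| = 1703
|L(j8.16)| = 1764 / 1703 = 1.0355
20 log₁₀(1.0355) = 0.30 dB
∠[(j8.16)² + 17.6(j8.16) + 1764] = ∠[1697.4 + j143.62] = 4.84°
∠L(j8.16) = −4.84° = -4.84°

|L| = 0.3 dB, ∠L = -4.8°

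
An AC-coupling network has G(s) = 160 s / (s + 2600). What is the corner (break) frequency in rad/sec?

The single real pole at s = −2600 gives a corner at ω = 2600 rad/sec.

2600 rad/sec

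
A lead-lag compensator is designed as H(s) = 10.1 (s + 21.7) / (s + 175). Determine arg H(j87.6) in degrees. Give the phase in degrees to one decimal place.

∠(j87.6 + 21.7) = arctan(87.6/21.7) = 76.09°
∠(j87.6 + 175) = arctan(87.6/175) = 26.59°
∠H(j87.6) = 76.09° − 26.59° = 49.50°

49.5 deg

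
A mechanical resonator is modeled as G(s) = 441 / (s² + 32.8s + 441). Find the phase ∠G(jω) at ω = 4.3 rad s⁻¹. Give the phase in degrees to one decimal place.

-18.5°

∠[(j4.3)² + 32.8(j4.3) + 441] = ∠[422.51 + j141.04] = 18.46°
∠G(j4.3) = −18.46° = -18.46°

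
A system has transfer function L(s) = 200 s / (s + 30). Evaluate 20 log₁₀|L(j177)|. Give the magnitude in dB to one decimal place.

45.9 dB

|j177| = 177
|j177 + 30| = √(177² + 30²) = 179.5
|L(j177)| = 200 × 177 / 179.5 = 197.19
20 log₁₀(197.19) = 45.90 dB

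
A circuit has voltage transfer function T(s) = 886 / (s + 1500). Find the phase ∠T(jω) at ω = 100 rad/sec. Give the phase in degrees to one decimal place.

-3.8 deg

∠(j100 + 1500) = arctan(100/1500) = 3.81°
∠T(j100) = −3.81° = -3.81°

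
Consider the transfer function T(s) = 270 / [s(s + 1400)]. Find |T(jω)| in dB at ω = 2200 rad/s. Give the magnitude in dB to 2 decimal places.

|j2200 + 1400| = √(2200² + 1400²) = 2608
|j2200| = 2200
|T(j2200)| = 270 / (2608 × 2200) = 4.7064e-05
20 log₁₀(4.7064e-05) = -86.546 dB

-86.55 dB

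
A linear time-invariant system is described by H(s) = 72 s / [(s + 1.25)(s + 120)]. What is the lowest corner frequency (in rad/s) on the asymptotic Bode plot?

Break frequencies occur at each pole and zero magnitude: 1.25 rad/s, 120 rad/s.
The lowest is 1.25 rad/s.

1.25 rad/s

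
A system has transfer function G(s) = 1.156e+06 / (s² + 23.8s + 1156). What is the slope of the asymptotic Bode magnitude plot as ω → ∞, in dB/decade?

-40 dB/decade

With 0 zeros and 2 poles, the high-frequency asymptotic slope is 20 × (0 − 2) = -40 dB/decade.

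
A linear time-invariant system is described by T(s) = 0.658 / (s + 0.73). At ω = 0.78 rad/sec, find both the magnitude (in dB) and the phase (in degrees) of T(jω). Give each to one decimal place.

|j0.78 + 0.73| = √(0.78² + 0.73²) = 1.068
|T(j0.78)| = 0.658 / 1.068 = 0.61592
20 log₁₀(0.61592) = -4.21 dB
∠(j0.78 + 0.73) = arctan(0.78/0.73) = 46.90°
∠T(j0.78) = −46.90° = -46.90°

|T| = -4.2 dB, ∠T = -46.9°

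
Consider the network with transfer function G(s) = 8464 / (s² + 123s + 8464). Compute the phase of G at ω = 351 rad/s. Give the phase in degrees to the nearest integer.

-159°

∠[(j351)² + 123(j351) + 8464] = ∠[-1.1474e+05 + j43173] = 159.38°
∠G(j351) = −159.38° = -159.38°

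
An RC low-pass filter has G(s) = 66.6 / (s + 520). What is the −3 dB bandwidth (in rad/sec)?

For a single-pole low-pass, the −3 dB point is at the pole: ω = 520 rad/sec.

520 rad/sec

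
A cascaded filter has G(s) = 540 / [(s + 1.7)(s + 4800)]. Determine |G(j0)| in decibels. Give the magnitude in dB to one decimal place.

G(0) = 540 / (1.7 × 4800) = 0.066176
20 log₁₀(0.066176) = -23.59 dB

-23.6 dB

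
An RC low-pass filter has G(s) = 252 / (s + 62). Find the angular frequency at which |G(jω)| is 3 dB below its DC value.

For a single-pole low-pass, the −3 dB point is at the pole: ω = 62 rad/s.

62 rad/s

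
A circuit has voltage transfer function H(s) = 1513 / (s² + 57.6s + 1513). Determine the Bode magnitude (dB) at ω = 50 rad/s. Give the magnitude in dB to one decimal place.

-6.1 dB

|(j50)² + 57.6(j50) + 1513| = |-987 + j2880| = 3044
|H(j50)| = 1513 / 3044 = 0.49697
20 log₁₀(0.49697) = -6.07 dB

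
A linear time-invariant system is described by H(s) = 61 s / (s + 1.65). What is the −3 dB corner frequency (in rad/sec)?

For a single-pole high-pass, the −3 dB point is at the pole: ω = 1.65 rad/sec.

1.65 rad/sec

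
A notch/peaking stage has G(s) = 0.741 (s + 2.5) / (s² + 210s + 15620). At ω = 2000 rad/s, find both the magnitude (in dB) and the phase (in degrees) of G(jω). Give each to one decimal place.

|G| = -68.6 dB, ∠G = -84.1°

|j2000 + 2.5| = √(2000² + 2.5²) = 2000
|(j2000)² + 210(j2000) + 15620| = |-3.9844e+06 + j4.2e+05| = 4.006e+06
|G(j2000)| = 0.741 × 2000 / 4.006e+06 = 0.0003699
20 log₁₀(0.0003699) = -68.64 dB
∠(j2000 + 2.5) = arctan(2000/2.5) = 89.93°
∠[(j2000)² + 210(j2000) + 15620] = ∠[-3.9844e+06 + j4.2e+05] = 173.98°
∠G(j2000) = 89.93° − 173.98° = -84.05°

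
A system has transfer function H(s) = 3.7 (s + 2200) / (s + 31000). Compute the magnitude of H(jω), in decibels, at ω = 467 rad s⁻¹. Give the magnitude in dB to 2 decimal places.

-11.42 dB

|j467 + 2200| = √(467² + 2200²) = 2249
|j467 + 31000| = √(467² + 31000²) = 3.1e+04
|H(j467)| = 3.7 × 2249 / 3.1e+04 = 0.2684
20 log₁₀(0.2684) = -11.424 dB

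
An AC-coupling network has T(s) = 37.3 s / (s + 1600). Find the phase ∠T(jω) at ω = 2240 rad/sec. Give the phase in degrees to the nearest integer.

∠(j2240) = 90.00°
∠(j2240 + 1600) = arctan(2240/1600) = 54.46°
∠T(j2240) = 90.00° − 54.46° = 35.54°

36°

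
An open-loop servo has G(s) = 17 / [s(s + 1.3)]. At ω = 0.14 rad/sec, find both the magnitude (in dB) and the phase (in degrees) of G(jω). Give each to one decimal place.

|G| = 39.4 dB, ∠G = -96.1°

|j0.14 + 1.3| = √(0.14² + 1.3²) = 1.308
|j0.14| = 0.14
|G(j0.14)| = 17 / (1.308 × 0.14) = 92.87
20 log₁₀(92.87) = 39.36 dB
∠(j0.14 + 1.3) = arctan(0.14/1.3) = 6.15°
∠(j0.14) = 90.00°
∠G(j0.14) = − (6.15° + 90.00°) = -96.15°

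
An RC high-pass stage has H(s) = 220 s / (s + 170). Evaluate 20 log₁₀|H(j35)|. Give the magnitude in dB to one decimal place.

32.9 dB

|j35| = 35
|j35 + 170| = √(35² + 170²) = 173.6
|H(j35)| = 220 × 35 / 173.6 = 44.364
20 log₁₀(44.364) = 32.94 dB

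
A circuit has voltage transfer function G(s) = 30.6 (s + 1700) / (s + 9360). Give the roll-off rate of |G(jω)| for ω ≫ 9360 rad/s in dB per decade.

0 dB/decade

With 1 zero and 1 pole, the high-frequency asymptotic slope is 20 × (1 − 1) = 0 dB/decade.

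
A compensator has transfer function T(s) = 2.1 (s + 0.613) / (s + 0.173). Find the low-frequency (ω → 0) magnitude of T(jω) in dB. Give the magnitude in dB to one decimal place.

17.4 dB

T(0) = 2.1 × 0.613 / 0.173 = 7.441
20 log₁₀(7.441) = 17.43 dB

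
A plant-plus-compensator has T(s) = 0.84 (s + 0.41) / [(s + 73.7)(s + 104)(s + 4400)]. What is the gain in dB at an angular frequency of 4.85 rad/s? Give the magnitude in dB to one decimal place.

-138.4 dB

|j4.85 + 0.41| = √(4.85² + 0.41²) = 4.867
|j4.85 + 73.7| = √(4.85² + 73.7²) = 73.86
|j4.85 + 104| = √(4.85² + 104²) = 104.1
|j4.85 + 4400| = √(4.85² + 4400²) = 4400
|T(j4.85)| = 0.84 × 4.867 / (73.86 × 104.1 × 4400) = 1.2084e-07
20 log₁₀(1.2084e-07) = -138.36 dB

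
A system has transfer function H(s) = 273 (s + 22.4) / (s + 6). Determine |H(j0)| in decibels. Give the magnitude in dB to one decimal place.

60.2 dB

H(0) = 273 × 22.4 / 6 = 1019.2
20 log₁₀(1019.2) = 60.17 dB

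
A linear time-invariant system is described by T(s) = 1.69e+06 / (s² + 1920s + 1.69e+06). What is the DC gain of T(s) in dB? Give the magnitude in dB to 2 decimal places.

0.00 dB

T(0) = 1.69e+06 / 1.69e+06 = 1
20 log₁₀(1) = 0.000 dB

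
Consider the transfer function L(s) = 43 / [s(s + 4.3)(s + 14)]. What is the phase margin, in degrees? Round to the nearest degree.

Gain crossover: |L(jω)| = 1 at ω ≈ 0.704 rad/sec.
∠L(j0.704) = −90° − arctan(0.704/4.3) − arctan(0.704/14) ≈ -102.18°
PM = 180° + (-102.18°) = 77.82°

78°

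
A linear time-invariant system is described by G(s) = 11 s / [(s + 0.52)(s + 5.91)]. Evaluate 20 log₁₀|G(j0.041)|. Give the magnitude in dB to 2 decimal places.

-16.70 dB

|j0.041| = 0.041
|j0.041 + 0.52| = √(0.041² + 0.52²) = 0.5216
|j0.041 + 5.91| = √(0.041² + 5.91²) = 5.91
|G(j0.041)| = 11 × 0.041 / (0.5216 × 5.91) = 0.1463
20 log₁₀(0.1463) = -16.695 dB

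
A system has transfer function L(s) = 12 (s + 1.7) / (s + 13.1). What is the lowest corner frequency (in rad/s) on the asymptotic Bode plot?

Break frequencies occur at each pole and zero magnitude: 1.7 rad/s, 13.1 rad/s.
The lowest is 1.7 rad/s.

1.7 rad/s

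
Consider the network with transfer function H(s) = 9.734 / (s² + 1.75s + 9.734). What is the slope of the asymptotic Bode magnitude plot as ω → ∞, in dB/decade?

With 0 zeros and 2 poles, the high-frequency asymptotic slope is 20 × (0 − 2) = -40 dB/decade.

-40 dB/decade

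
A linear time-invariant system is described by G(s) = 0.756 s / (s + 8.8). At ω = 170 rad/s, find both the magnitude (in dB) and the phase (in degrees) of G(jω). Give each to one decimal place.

|j170| = 170
|j170 + 8.8| = √(170² + 8.8²) = 170.2
|G(j170)| = 0.756 × 170 / 170.2 = 0.75499
20 log₁₀(0.75499) = -2.44 dB
∠(j170) = 90.00°
∠(j170 + 8.8) = arctan(170/8.8) = 87.04°
∠G(j170) = 90.00° − 87.04° = 2.96°

|G| = -2.4 dB, ∠G = 3.0°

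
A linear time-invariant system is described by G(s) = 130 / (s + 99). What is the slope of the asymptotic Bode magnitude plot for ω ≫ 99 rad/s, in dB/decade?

With 0 zeros and 1 pole, the high-frequency asymptotic slope is 20 × (0 − 1) = -20 dB/decade.

-20 dB/decade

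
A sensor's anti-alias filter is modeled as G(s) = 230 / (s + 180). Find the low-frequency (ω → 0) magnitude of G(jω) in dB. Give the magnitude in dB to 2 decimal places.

2.13 dB

G(0) = 230 / 180 = 1.2778
20 log₁₀(1.2778) = 2.129 dB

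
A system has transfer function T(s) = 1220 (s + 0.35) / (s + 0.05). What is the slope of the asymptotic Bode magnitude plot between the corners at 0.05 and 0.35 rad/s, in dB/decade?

In this band the factors already past their corner are: pole at 0.05; net slope = -20 dB/decade.

-20 dB/decade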